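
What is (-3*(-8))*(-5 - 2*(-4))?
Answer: 72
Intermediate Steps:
(-3*(-8))*(-5 - 2*(-4)) = 24*(-5 + 8) = 24*3 = 72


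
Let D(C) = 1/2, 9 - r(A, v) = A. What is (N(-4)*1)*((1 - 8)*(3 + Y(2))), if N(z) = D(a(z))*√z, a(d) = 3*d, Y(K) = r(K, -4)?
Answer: -70*I ≈ -70.0*I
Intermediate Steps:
r(A, v) = 9 - A
Y(K) = 9 - K
D(C) = ½
N(z) = √z/2
(N(-4)*1)*((1 - 8)*(3 + Y(2))) = ((√(-4)/2)*1)*((1 - 8)*(3 + (9 - 1*2))) = (((2*I)/2)*1)*(-7*(3 + (9 - 2))) = (I*1)*(-7*(3 + 7)) = I*(-7*10) = I*(-70) = -70*I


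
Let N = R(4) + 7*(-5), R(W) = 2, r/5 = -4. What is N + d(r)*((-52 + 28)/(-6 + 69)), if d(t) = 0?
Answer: -33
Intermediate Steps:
r = -20 (r = 5*(-4) = -20)
N = -33 (N = 2 + 7*(-5) = 2 - 35 = -33)
N + d(r)*((-52 + 28)/(-6 + 69)) = -33 + 0*((-52 + 28)/(-6 + 69)) = -33 + 0*(-24/63) = -33 + 0*(-24*1/63) = -33 + 0*(-8/21) = -33 + 0 = -33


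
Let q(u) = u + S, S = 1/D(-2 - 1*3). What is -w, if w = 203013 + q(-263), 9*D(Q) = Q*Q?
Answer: -5068759/25 ≈ -2.0275e+5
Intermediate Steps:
D(Q) = Q²/9 (D(Q) = (Q*Q)/9 = Q²/9)
S = 9/25 (S = 1/((-2 - 1*3)²/9) = 1/((-2 - 3)²/9) = 1/((⅑)*(-5)²) = 1/((⅑)*25) = 1/(25/9) = 9/25 ≈ 0.36000)
q(u) = 9/25 + u (q(u) = u + 9/25 = 9/25 + u)
w = 5068759/25 (w = 203013 + (9/25 - 263) = 203013 - 6566/25 = 5068759/25 ≈ 2.0275e+5)
-w = -1*5068759/25 = -5068759/25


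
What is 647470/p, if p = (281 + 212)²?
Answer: 647470/243049 ≈ 2.6639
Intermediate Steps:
p = 243049 (p = 493² = 243049)
647470/p = 647470/243049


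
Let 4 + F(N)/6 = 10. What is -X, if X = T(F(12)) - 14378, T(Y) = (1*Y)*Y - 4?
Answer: 13086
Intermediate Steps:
F(N) = 36 (F(N) = -24 + 6*10 = -24 + 60 = 36)
T(Y) = -4 + Y**2 (T(Y) = Y*Y - 4 = Y**2 - 4 = -4 + Y**2)
X = -13086 (X = (-4 + 36**2) - 14378 = (-4 + 1296) - 14378 = 1292 - 14378 = -13086)
-X = -1*(-13086) = 13086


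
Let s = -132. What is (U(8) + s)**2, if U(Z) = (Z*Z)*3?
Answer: 3600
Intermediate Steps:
U(Z) = 3*Z**2 (U(Z) = Z**2*3 = 3*Z**2)
(U(8) + s)**2 = (3*8**2 - 132)**2 = (3*64 - 132)**2 = (192 - 132)**2 = 60**2 = 3600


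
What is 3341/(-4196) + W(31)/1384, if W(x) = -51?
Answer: -1209485/1451816 ≈ -0.83308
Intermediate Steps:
3341/(-4196) + W(31)/1384 = 3341/(-4196) - 51/1384 = 3341*(-1/4196) - 51*1/1384 = -3341/4196 - 51/1384 = -1209485/1451816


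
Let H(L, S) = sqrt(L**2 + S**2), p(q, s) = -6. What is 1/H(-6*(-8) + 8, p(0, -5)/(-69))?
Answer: 23*sqrt(414737)/829474 ≈ 0.017857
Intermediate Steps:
1/H(-6*(-8) + 8, p(0, -5)/(-69)) = 1/(sqrt((-6*(-8) + 8)**2 + (-6/(-69))**2)) = 1/(sqrt((48 + 8)**2 + (-6*(-1/69))**2)) = 1/(sqrt(56**2 + (2/23)**2)) = 1/(sqrt(3136 + 4/529)) = 1/(sqrt(1658948/529)) = 1/(2*sqrt(414737)/23) = 23*sqrt(414737)/829474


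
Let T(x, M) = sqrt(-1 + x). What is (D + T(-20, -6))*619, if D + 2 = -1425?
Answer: -883313 + 619*I*sqrt(21) ≈ -8.8331e+5 + 2836.6*I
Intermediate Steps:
D = -1427 (D = -2 - 1425 = -1427)
(D + T(-20, -6))*619 = (-1427 + sqrt(-1 - 20))*619 = (-1427 + sqrt(-21))*619 = (-1427 + I*sqrt(21))*619 = -883313 + 619*I*sqrt(21)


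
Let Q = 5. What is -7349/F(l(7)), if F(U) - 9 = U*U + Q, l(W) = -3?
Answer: -7349/23 ≈ -319.52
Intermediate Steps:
F(U) = 14 + U² (F(U) = 9 + (U*U + 5) = 9 + (U² + 5) = 9 + (5 + U²) = 14 + U²)
-7349/F(l(7)) = -7349/(14 + (-3)²) = -7349/(14 + 9) = -7349/23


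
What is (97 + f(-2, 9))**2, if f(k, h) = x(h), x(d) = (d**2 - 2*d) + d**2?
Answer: 58081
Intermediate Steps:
x(d) = -2*d + 2*d**2
f(k, h) = 2*h*(-1 + h)
(97 + f(-2, 9))**2 = (97 + 2*9*(-1 + 9))**2 = (97 + 2*9*8)**2 = (97 + 144)**2 = 241**2 = 58081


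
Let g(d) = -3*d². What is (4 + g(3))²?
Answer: 529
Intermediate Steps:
(4 + g(3))² = (4 - 3*3²)² = (4 - 3*9)² = (4 - 27)² = (-23)² = 529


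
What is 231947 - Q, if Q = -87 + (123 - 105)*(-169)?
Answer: 235076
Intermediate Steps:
Q = -3129 (Q = -87 + 18*(-169) = -87 - 3042 = -3129)
231947 - Q = 231947 - 1*(-3129) = 231947 + 3129 = 235076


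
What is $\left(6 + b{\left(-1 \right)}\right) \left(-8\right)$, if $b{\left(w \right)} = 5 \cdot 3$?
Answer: $-168$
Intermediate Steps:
$b{\left(w \right)} = 15$
$\left(6 + b{\left(-1 \right)}\right) \left(-8\right) = \left(6 + 15\right) \left(-8\right) = 21 \left(-8\right) = -168$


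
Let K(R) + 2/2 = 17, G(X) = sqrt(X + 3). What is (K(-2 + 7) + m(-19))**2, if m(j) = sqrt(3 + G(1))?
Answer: (16 + sqrt(5))**2 ≈ 332.55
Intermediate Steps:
G(X) = sqrt(3 + X)
K(R) = 16 (K(R) = -1 + 17 = 16)
m(j) = sqrt(5) (m(j) = sqrt(3 + sqrt(3 + 1)) = sqrt(3 + sqrt(4)) = sqrt(3 + 2) = sqrt(5))
(K(-2 + 7) + m(-19))**2 = (16 + sqrt(5))**2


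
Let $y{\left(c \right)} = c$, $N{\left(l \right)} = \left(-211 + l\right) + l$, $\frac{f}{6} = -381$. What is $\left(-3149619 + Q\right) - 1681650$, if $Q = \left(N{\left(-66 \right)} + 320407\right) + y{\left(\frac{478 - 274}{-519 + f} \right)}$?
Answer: $- \frac{248116279}{55} \approx -4.5112 \cdot 10^{6}$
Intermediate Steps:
$f = -2286$ ($f = 6 \left(-381\right) = -2286$)
$N{\left(l \right)} = -211 + 2 l$
$Q = \frac{17603516}{55}$ ($Q = \left(\left(-211 + 2 \left(-66\right)\right) + 320407\right) + \frac{478 - 274}{-519 - 2286} = \left(\left(-211 - 132\right) + 320407\right) + \frac{204}{-2805} = \left(-343 + 320407\right) + 204 \left(- \frac{1}{2805}\right) = 320064 - \frac{4}{55} = \frac{17603516}{55} \approx 3.2006 \cdot 10^{5}$)
$\left(-3149619 + Q\right) - 1681650 = \left(-3149619 + \frac{17603516}{55}\right) - 1681650 = - \frac{155625529}{55} - 1681650 = - \frac{248116279}{55}$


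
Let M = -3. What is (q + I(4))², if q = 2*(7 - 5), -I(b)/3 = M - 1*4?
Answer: 625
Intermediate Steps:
I(b) = 21 (I(b) = -3*(-3 - 1*4) = -3*(-3 - 4) = -3*(-7) = 21)
q = 4 (q = 2*2 = 4)
(q + I(4))² = (4 + 21)² = 25² = 625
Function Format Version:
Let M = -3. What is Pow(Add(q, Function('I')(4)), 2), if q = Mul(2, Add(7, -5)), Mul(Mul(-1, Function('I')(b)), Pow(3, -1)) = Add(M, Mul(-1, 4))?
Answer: 625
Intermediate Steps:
Function('I')(b) = 21 (Function('I')(b) = Mul(-3, Add(-3, Mul(-1, 4))) = Mul(-3, Add(-3, -4)) = Mul(-3, -7) = 21)
q = 4 (q = Mul(2, 2) = 4)
Pow(Add(q, Function('I')(4)), 2) = Pow(Add(4, 21), 2) = Pow(25, 2) = 625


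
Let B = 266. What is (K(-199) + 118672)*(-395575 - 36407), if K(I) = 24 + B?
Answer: -51389442684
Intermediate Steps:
K(I) = 290 (K(I) = 24 + 266 = 290)
(K(-199) + 118672)*(-395575 - 36407) = (290 + 118672)*(-395575 - 36407) = 118962*(-431982) = -51389442684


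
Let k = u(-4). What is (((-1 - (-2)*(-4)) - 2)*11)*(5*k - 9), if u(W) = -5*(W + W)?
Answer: -23111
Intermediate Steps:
u(W) = -10*W
k = 40 (k = -10*(-4) = 40)
(((-1 - (-2)*(-4)) - 2)*11)*(5*k - 9) = (((-1 - (-2)*(-4)) - 2)*11)*(5*40 - 9) = (((-1 - 1*8) - 2)*11)*(200 - 9) = (((-1 - 8) - 2)*11)*191 = ((-9 - 2)*11)*191 = -11*11*191 = -121*191 = -23111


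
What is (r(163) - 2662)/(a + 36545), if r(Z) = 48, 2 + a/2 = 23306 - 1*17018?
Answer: -2614/49117 ≈ -0.053220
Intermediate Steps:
a = 12572 (a = -4 + 2*(23306 - 1*17018) = -4 + 2*(23306 - 17018) = -4 + 2*6288 = -4 + 12576 = 12572)
(r(163) - 2662)/(a + 36545) = (48 - 2662)/(12572 + 36545) = -2614/49117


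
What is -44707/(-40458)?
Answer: 44707/40458 ≈ 1.1050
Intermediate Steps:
-44707/(-40458) = -44707*(-1)/40458 = -1*(-44707/40458) = 44707/40458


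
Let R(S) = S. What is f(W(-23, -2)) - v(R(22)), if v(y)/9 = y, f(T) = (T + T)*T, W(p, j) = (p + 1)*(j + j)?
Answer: 15290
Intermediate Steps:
W(p, j) = 2*j*(1 + p) (W(p, j) = (1 + p)*(2*j) = 2*j*(1 + p))
f(T) = 2*T² (f(T) = (2*T)*T = 2*T²)
v(y) = 9*y
f(W(-23, -2)) - v(R(22)) = 2*(2*(-2)*(1 - 23))² - 9*22 = 2*(2*(-2)*(-22))² - 1*198 = 2*88² - 198 = 2*7744 - 198 = 15488 - 198 = 15290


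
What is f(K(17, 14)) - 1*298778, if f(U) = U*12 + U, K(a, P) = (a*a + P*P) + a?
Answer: -292252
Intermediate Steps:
K(a, P) = a + P**2 + a**2 (K(a, P) = (a**2 + P**2) + a = (P**2 + a**2) + a = a + P**2 + a**2)
f(U) = 13*U (f(U) = 12*U + U = 13*U)
f(K(17, 14)) - 1*298778 = 13*(17 + 14**2 + 17**2) - 1*298778 = 13*(17 + 196 + 289) - 298778 = 13*502 - 298778 = 6526 - 298778 = -292252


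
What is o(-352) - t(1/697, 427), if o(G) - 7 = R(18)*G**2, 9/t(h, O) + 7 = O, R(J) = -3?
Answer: -52038703/140 ≈ -3.7171e+5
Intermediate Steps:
t(h, O) = 9/(-7 + O)
o(G) = 7 - 3*G**2
o(-352) - t(1/697, 427) = (7 - 3*(-352)**2) - 9/(-7 + 427) = (7 - 3*123904) - 9/420 = (7 - 371712) - 9/420 = -371705 - 1*3/140 = -371705 - 3/140 = -52038703/140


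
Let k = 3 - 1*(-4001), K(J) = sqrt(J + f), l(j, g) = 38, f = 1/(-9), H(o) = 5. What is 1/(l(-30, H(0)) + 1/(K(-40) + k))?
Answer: 5482999226/208355339965 + 57*I/208355339965 ≈ 0.026316 + 2.7357e-10*I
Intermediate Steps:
f = -1/9 ≈ -0.11111
K(J) = sqrt(-1/9 + J) (K(J) = sqrt(J - 1/9) = sqrt(-1/9 + J))
k = 4004 (k = 3 + 4001 = 4004)
1/(l(-30, H(0)) + 1/(K(-40) + k)) = 1/(38 + 1/(sqrt(-1 + 9*(-40))/3 + 4004)) = 1/(38 + 1/(sqrt(-1 - 360)/3 + 4004)) = 1/(38 + 1/(sqrt(-361)/3 + 4004)) = 1/(38 + 1/((19*I)/3 + 4004)) = 1/(38 + 1/(19*I/3 + 4004)) = 1/(38 + 1/(4004 + 19*I/3)) = 1/(38 + 9*(4004 - 19*I/3)/144288505)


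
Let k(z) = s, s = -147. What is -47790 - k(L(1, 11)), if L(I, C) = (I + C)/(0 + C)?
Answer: -47643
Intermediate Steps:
L(I, C) = (C + I)/C
k(z) = -147
-47790 - k(L(1, 11)) = -47790 - 1*(-147) = -47790 + 147 = -47643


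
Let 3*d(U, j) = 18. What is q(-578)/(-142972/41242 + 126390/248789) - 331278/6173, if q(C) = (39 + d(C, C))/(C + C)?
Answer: -341843986880551911/6371447591305696 ≈ -53.652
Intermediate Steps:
d(U, j) = 6 (d(U, j) = (⅓)*18 = 6)
q(C) = 45/(2*C) (q(C) = (39 + 6)/(C + C) = 45/((2*C)) = 45*(1/(2*C)) = 45/(2*C))
q(-578)/(-142972/41242 + 126390/248789) - 331278/6173 = ((45/2)/(-578))/(-142972/41242 + 126390/248789) - 331278/6173 = ((45/2)*(-1/578))/(-142972*1/41242 + 126390*(1/248789)) - 331278*1/6173 = -45/(1156*(-71486/20621 + 126390/248789)) - 331278/6173 = -45/(1156*(-15178642264/5130277969)) - 331278/6173 = -45/1156*(-5130277969/15178642264) - 331278/6173 = 13580147565/1032147673952 - 331278/6173 = -341843986880551911/6371447591305696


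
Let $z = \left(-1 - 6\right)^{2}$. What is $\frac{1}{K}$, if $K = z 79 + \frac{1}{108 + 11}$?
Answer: $\frac{119}{460650} \approx 0.00025833$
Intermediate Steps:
$z = 49$ ($z = \left(-7\right)^{2} = 49$)
$K = \frac{460650}{119}$ ($K = 49 \cdot 79 + \frac{1}{108 + 11} = 3871 + \frac{1}{119} = \frac{460650}{119} \approx 3871.0$)
$\frac{1}{K} = \frac{1}{\frac{460650}{119}} = \frac{119}{460650}$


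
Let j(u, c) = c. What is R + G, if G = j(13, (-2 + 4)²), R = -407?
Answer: -403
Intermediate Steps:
G = 4 (G = (-2 + 4)² = 2² = 4)
R + G = -407 + 4 = -403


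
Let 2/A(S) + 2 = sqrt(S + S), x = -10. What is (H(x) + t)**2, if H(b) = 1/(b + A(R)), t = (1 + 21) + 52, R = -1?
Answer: (775817*I + 1201614*sqrt(2))/(2*(71*I + 110*sqrt(2))) ≈ 5462.2 + 0.61123*I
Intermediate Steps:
t = 74 (t = 22 + 52 = 74)
A(S) = 2/(-2 + sqrt(2)*sqrt(S)) (A(S) = 2/(-2 + sqrt(S + S)) = 2/(-2 + sqrt(2*S)) = 2/(-2 + sqrt(2)*sqrt(S)))
H(b) = 1/(b + 2/(-2 + I*sqrt(2))) (H(b) = 1/(b + 2/(-2 + sqrt(2)*sqrt(-1))) = 1/(b + 2/(-2 + sqrt(2)*I)) = 1/(b + 2/(-2 + I*sqrt(2))))
(H(x) + t)**2 = ((2 - I*sqrt(2))/(-2 - 10*(2 - I*sqrt(2))) + 74)**2 = ((2 - I*sqrt(2))/(-2 + (-20 + 10*I*sqrt(2))) + 74)**2 = ((2 - I*sqrt(2))/(-22 + 10*I*sqrt(2)) + 74)**2 = (74 + (2 - I*sqrt(2))/(-22 + 10*I*sqrt(2)))**2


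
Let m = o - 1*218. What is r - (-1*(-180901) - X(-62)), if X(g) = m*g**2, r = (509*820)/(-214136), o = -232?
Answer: -102287571679/53534 ≈ -1.9107e+6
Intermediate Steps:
r = -104345/53534 (r = 417380*(-1/214136) = -104345/53534 ≈ -1.9491)
m = -450 (m = -232 - 1*218 = -232 - 218 = -450)
X(g) = -450*g**2
r - (-1*(-180901) - X(-62)) = -104345/53534 - (-1*(-180901) - (-450)*(-62)**2) = -104345/53534 - (180901 - (-450)*3844) = -104345/53534 - (180901 - 1*(-1729800)) = -104345/53534 - (180901 + 1729800) = -104345/53534 - 1*1910701 = -104345/53534 - 1910701 = -102287571679/53534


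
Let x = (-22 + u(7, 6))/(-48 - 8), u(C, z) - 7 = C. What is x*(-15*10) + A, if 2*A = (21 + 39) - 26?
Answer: -31/7 ≈ -4.4286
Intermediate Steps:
u(C, z) = 7 + C
A = 17 (A = ((21 + 39) - 26)/2 = (60 - 26)/2 = (½)*34 = 17)
x = ⅐ (x = (-22 + (7 + 7))/(-48 - 8) = (-22 + 14)/(-56) = -8*(-1/56) = ⅐ ≈ 0.14286)
x*(-15*10) + A = (-15*10)/7 + 17 = (⅐)*(-150) + 17 = -150/7 + 17 = -31/7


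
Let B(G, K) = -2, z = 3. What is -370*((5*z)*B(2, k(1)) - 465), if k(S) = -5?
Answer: 183150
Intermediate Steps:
-370*((5*z)*B(2, k(1)) - 465) = -370*((5*3)*(-2) - 465) = -370*(15*(-2) - 465) = -370*(-30 - 465) = -370*(-495) = 183150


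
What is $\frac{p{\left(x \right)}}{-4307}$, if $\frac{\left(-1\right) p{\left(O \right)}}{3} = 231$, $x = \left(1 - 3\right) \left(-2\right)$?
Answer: $\frac{693}{4307} \approx 0.1609$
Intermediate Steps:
$x = 4$ ($x = \left(-2\right) \left(-2\right) = 4$)
$p{\left(O \right)} = -693$ ($p{\left(O \right)} = \left(-3\right) 231 = -693$)
$\frac{p{\left(x \right)}}{-4307} = - \frac{693}{-4307} = \left(-693\right) \left(- \frac{1}{4307}\right) = \frac{693}{4307}$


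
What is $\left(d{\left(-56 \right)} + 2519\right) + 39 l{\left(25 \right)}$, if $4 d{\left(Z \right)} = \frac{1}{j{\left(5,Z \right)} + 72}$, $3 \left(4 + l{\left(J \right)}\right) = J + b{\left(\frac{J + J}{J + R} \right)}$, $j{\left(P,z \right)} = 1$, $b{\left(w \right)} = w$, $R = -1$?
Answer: $\frac{594604}{219} \approx 2715.1$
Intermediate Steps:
$l{\left(J \right)} = -4 + \frac{J}{3} + \frac{2 J}{3 \left(-1 + J\right)}$ ($l{\left(J \right)} = -4 + \frac{J + \frac{J + J}{J - 1}}{3} = -4 + \frac{J + \frac{2 J}{-1 + J}}{3} = -4 + \left(\frac{J}{3} + \frac{2 J}{3 \left(-1 + J\right)}\right) = -4 + \frac{J}{3} + \frac{2 J}{3 \left(-1 + J\right)}$)
$d{\left(Z \right)} = \frac{1}{292}$ ($d{\left(Z \right)} = \frac{1}{4 \left(1 + 72\right)} = \frac{1}{4 \cdot 73} = \frac{1}{4} \cdot \frac{1}{73} = \frac{1}{292}$)
$\left(d{\left(-56 \right)} + 2519\right) + 39 l{\left(25 \right)} = \left(\frac{1}{292} + 2519\right) + 39 \frac{12 + 25^{2} - 275}{3 \left(-1 + 25\right)} = \frac{735549}{292} + 39 \frac{12 + 625 - 275}{3 \cdot 24} = \frac{735549}{292} + 39 \cdot \frac{1}{3} \cdot \frac{1}{24} \cdot 362 = \frac{735549}{292} + 39 \cdot \frac{181}{36} = \frac{735549}{292} + \frac{2353}{12} = \frac{594604}{219}$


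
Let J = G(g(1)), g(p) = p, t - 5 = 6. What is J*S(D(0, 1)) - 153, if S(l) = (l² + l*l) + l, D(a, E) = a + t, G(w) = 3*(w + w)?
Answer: 1365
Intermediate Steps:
t = 11 (t = 5 + 6 = 11)
G(w) = 6*w (G(w) = 3*(2*w) = 6*w)
D(a, E) = 11 + a (D(a, E) = a + 11 = 11 + a)
J = 6 (J = 6*1 = 6)
S(l) = l + 2*l² (S(l) = (l² + l²) + l = 2*l² + l = l + 2*l²)
J*S(D(0, 1)) - 153 = 6*((11 + 0)*(1 + 2*(11 + 0))) - 153 = 6*(11*(1 + 2*11)) - 153 = 6*(11*(1 + 22)) - 153 = 6*(11*23) - 153 = 6*253 - 153 = 1518 - 153 = 1365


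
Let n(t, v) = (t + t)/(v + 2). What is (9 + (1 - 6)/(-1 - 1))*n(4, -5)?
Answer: -92/3 ≈ -30.667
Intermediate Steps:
n(t, v) = 2*t/(2 + v) (n(t, v) = (2*t)/(2 + v) = 2*t/(2 + v))
(9 + (1 - 6)/(-1 - 1))*n(4, -5) = (9 + (1 - 6)/(-1 - 1))*(2*4/(2 - 5)) = (9 - 5/(-2))*(2*4/(-3)) = (9 - 5*(-1/2))*(2*4*(-1/3)) = (9 + 5/2)*(-8/3) = (23/2)*(-8/3) = -92/3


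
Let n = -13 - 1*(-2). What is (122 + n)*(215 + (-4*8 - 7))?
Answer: 19536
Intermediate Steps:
n = -11 (n = -13 + 2 = -11)
(122 + n)*(215 + (-4*8 - 7)) = (122 - 11)*(215 + (-4*8 - 7)) = 111*(215 + (-32 - 7)) = 111*(215 - 39) = 111*176 = 19536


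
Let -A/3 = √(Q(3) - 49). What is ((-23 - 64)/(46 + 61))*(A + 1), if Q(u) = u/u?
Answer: -87/107 + 1044*I*√3/107 ≈ -0.81308 + 16.9*I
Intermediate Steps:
Q(u) = 1
A = -12*I*√3 (A = -3*√(1 - 49) = -12*I*√3 ≈ -20.785*I)
((-23 - 64)/(46 + 61))*(A + 1) = ((-23 - 64)/(46 + 61))*(-12*I*√3 + 1) = (-87/107)*(1 - 12*I*√3) = (-87*1/107)*(1 - 12*I*√3) = -87*(1 - 12*I*√3)/107 = -87/107 + 1044*I*√3/107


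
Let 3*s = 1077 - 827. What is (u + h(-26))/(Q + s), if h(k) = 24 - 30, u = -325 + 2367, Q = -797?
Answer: -6108/2141 ≈ -2.8529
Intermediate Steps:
u = 2042
h(k) = -6
s = 250/3 (s = (1077 - 827)/3 = (⅓)*250 = 250/3 ≈ 83.333)
(u + h(-26))/(Q + s) = (2042 - 6)/(-797 + 250/3) = 2036/(-2141/3) = 2036*(-3/2141) = -6108/2141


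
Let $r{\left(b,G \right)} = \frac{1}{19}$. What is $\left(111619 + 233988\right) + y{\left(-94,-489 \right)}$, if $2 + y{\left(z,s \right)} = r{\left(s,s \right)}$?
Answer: $\frac{6566496}{19} \approx 3.4561 \cdot 10^{5}$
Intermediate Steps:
$r{\left(b,G \right)} = \frac{1}{19}$
$y{\left(z,s \right)} = - \frac{37}{19}$ ($y{\left(z,s \right)} = -2 + \frac{1}{19} = - \frac{37}{19}$)
$\left(111619 + 233988\right) + y{\left(-94,-489 \right)} = \left(111619 + 233988\right) - \frac{37}{19} = 345607 - \frac{37}{19} = \frac{6566496}{19}$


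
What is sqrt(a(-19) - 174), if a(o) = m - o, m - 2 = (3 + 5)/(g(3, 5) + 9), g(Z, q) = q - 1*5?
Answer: 37*I/3 ≈ 12.333*I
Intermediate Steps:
g(Z, q) = -5 + q (g(Z, q) = q - 5 = -5 + q)
m = 26/9 (m = 2 + (3 + 5)/((-5 + 5) + 9) = 2 + 8/(0 + 9) = 2 + 8/9 = 26/9 ≈ 2.8889)
a(o) = 26/9 - o
sqrt(a(-19) - 174) = sqrt((26/9 - 1*(-19)) - 174) = sqrt((26/9 + 19) - 174) = sqrt(197/9 - 174) = sqrt(-1369/9) = 37*I/3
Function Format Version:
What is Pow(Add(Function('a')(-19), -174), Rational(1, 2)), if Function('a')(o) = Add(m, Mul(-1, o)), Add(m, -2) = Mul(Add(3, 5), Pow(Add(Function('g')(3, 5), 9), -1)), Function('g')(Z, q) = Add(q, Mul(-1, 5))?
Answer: Mul(Rational(37, 3), I) ≈ Mul(12.333, I)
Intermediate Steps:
Function('g')(Z, q) = Add(-5, q) (Function('g')(Z, q) = Add(q, -5) = Add(-5, q))
m = Rational(26, 9) (m = Add(2, Mul(Add(3, 5), Pow(Add(Add(-5, 5), 9), -1))) = Add(2, Mul(8, Pow(Add(0, 9), -1))) = Add(2, Mul(8, Pow(9, -1))) = Add(2, Mul(8, Rational(1, 9))) = Add(2, Rational(8, 9)) = Rational(26, 9) ≈ 2.8889)
Function('a')(o) = Add(Rational(26, 9), Mul(-1, o))
Pow(Add(Function('a')(-19), -174), Rational(1, 2)) = Pow(Add(Add(Rational(26, 9), Mul(-1, -19)), -174), Rational(1, 2)) = Pow(Add(Add(Rational(26, 9), 19), -174), Rational(1, 2)) = Pow(Add(Rational(197, 9), -174), Rational(1, 2)) = Pow(Rational(-1369, 9), Rational(1, 2)) = Mul(Rational(37, 3), I)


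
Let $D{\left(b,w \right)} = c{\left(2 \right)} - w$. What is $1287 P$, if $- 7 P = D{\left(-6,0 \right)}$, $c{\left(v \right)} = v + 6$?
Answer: $- \frac{10296}{7} \approx -1470.9$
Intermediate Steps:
$c{\left(v \right)} = 6 + v$
$D{\left(b,w \right)} = 8 - w$ ($D{\left(b,w \right)} = \left(6 + 2\right) - w = 8 - w$)
$P = - \frac{8}{7}$ ($P = - \frac{8 - 0}{7} = - \frac{8 + 0}{7} = \left(- \frac{1}{7}\right) 8 = - \frac{8}{7} \approx -1.1429$)
$1287 P = 1287 \left(- \frac{8}{7}\right) = - \frac{10296}{7}$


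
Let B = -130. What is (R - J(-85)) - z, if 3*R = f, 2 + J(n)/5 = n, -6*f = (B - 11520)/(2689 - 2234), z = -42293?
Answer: 34995397/819 ≈ 42729.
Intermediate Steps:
f = 1165/273 (f = -(-130 - 11520)/(6*(2689 - 2234)) = -(-5825)/(3*455) = -⅙*(-2330/91) = 1165/273 ≈ 4.2674)
J(n) = -10 + 5*n
R = 1165/819 (R = (⅓)*(1165/273) = 1165/819 ≈ 1.4225)
(R - J(-85)) - z = (1165/819 - (-10 + 5*(-85))) - 1*(-42293) = (1165/819 - (-10 - 425)) + 42293 = (1165/819 - 1*(-435)) + 42293 = (1165/819 + 435) + 42293 = 357430/819 + 42293 = 34995397/819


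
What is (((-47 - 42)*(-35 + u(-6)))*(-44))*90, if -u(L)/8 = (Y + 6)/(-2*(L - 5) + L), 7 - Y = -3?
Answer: -15154920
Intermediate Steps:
Y = 10 (Y = 7 - 1*(-3) = 7 + 3 = 10)
u(L) = -128/(10 - L) (u(L) = -8*(10 + 6)/(-2*(L - 5) + L) = -128/(-2*(-5 + L) + L) = -128/((10 - 2*L) + L) = -128/(10 - L))
(((-47 - 42)*(-35 + u(-6)))*(-44))*90 = (((-47 - 42)*(-35 + 128/(-10 - 6)))*(-44))*90 = (-89*(-35 + 128/(-16))*(-44))*90 = (-89*(-35 + 128*(-1/16))*(-44))*90 = (-89*(-35 - 8)*(-44))*90 = (-89*(-43)*(-44))*90 = (3827*(-44))*90 = -168388*90 = -15154920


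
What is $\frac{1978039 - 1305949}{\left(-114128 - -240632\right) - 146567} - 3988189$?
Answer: $- \frac{80015707997}{20063} \approx -3.9882 \cdot 10^{6}$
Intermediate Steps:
$\frac{1978039 - 1305949}{\left(-114128 - -240632\right) - 146567} - 3988189 = \frac{672090}{\left(-114128 + 240632\right) - 146567} - 3988189 = \frac{672090}{126504 - 146567} - 3988189 = \frac{672090}{-20063} - 3988189 = 672090 \left(- \frac{1}{20063}\right) - 3988189 = - \frac{672090}{20063} - 3988189 = - \frac{80015707997}{20063}$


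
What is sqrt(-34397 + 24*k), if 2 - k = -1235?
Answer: I*sqrt(4709) ≈ 68.622*I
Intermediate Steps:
k = 1237 (k = 2 - 1*(-1235) = 2 + 1235 = 1237)
sqrt(-34397 + 24*k) = sqrt(-34397 + 24*1237) = sqrt(-34397 + 29688) = sqrt(-4709) = I*sqrt(4709)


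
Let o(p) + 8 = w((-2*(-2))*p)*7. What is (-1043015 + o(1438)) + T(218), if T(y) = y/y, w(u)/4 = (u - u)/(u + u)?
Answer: -1043022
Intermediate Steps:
w(u) = 0 (w(u) = 4*((u - u)/(u + u)) = 4*(0/((2*u))) = 4*(0*(1/(2*u))) = 4*0 = 0)
T(y) = 1
o(p) = -8 (o(p) = -8 + 0*7 = -8 + 0 = -8)
(-1043015 + o(1438)) + T(218) = (-1043015 - 8) + 1 = -1043023 + 1 = -1043022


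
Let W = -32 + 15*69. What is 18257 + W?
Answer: 19260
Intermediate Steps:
W = 1003 (W = -32 + 1035 = 1003)
18257 + W = 18257 + 1003 = 19260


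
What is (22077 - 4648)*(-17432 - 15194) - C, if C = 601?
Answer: -568639155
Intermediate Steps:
(22077 - 4648)*(-17432 - 15194) - C = (22077 - 4648)*(-17432 - 15194) - 1*601 = 17429*(-32626) - 601 = -568638554 - 601 = -568639155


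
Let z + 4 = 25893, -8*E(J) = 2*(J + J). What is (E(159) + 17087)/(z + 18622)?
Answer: 34015/89022 ≈ 0.38210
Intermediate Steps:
E(J) = -J/2 (E(J) = -(J + J)/4 = -2*J/4 = -J/2)
z = 25889 (z = -4 + 25893 = 25889)
(E(159) + 17087)/(z + 18622) = (-1/2*159 + 17087)/(25889 + 18622) = (-159/2 + 17087)/44511 = (34015/2)*(1/44511) = 34015/89022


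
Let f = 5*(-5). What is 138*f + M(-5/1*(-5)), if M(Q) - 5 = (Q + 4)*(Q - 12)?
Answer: -3068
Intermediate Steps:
f = -25
M(Q) = 5 + (-12 + Q)*(4 + Q) (M(Q) = 5 + (Q + 4)*(Q - 12) = 5 + (4 + Q)*(-12 + Q) = 5 + (-12 + Q)*(4 + Q))
138*f + M(-5/1*(-5)) = 138*(-25) + (-43 + (-5/1*(-5))² - 8*(-5/1)*(-5)) = -3450 + (-43 + (-5*1*(-5))² - 8*(-5*1)*(-5)) = -3450 + (-43 + (-5*(-5))² - (-40)*(-5)) = -3450 + (-43 + 25² - 8*25) = -3450 + (-43 + 625 - 200) = -3450 + 382 = -3068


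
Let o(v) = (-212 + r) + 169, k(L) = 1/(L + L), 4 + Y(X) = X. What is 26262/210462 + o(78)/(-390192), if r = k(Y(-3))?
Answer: 1139587467/9124509856 ≈ 0.12489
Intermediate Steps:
Y(X) = -4 + X
k(L) = 1/(2*L)
r = -1/14 (r = 1/(2*(-4 - 3)) = (1/2)/(-7) = (1/2)*(-1/7) = -1/14 ≈ -0.071429)
o(v) = -603/14 (o(v) = (-212 - 1/14) + 169 = -2969/14 + 169 = -603/14)
26262/210462 + o(78)/(-390192) = 26262/210462 - 603/14/(-390192) = 26262*(1/210462) - 603/14*(-1/390192) = 4377/35077 + 201/1820896 = 1139587467/9124509856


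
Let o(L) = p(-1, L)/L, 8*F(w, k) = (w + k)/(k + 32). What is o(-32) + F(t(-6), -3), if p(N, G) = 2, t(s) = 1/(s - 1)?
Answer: -247/3248 ≈ -0.076047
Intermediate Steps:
t(s) = 1/(-1 + s)
F(w, k) = (k + w)/(8*(32 + k)) (F(w, k) = ((w + k)/(k + 32))/8 = ((k + w)/(32 + k))/8 = (k + w)/(8*(32 + k)))
o(L) = 2/L
o(-32) + F(t(-6), -3) = 2/(-32) + (-3 + 1/(-1 - 6))/(8*(32 - 3)) = 2*(-1/32) + (⅛)*(-3 + 1/(-7))/29 = -1/16 + (⅛)*(1/29)*(-3 - ⅐) = -1/16 + (⅛)*(1/29)*(-22/7) = -1/16 - 11/812 = -247/3248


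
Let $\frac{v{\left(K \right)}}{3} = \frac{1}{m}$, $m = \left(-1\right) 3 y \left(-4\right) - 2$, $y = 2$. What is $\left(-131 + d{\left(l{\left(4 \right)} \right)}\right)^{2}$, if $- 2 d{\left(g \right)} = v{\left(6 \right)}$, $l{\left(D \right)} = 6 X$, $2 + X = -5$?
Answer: $\frac{33258289}{1936} \approx 17179.0$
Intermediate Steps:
$X = -7$ ($X = -2 - 5 = -7$)
$l{\left(D \right)} = -42$ ($l{\left(D \right)} = 6 \left(-7\right) = -42$)
$m = 22$ ($m = \left(-1\right) 3 \cdot 2 \left(-4\right) - 2 = \left(-3\right) 2 \left(-4\right) - 2 = \left(-6\right) \left(-4\right) - 2 = 24 - 2 = 22$)
$v{\left(K \right)} = \frac{3}{22}$
$d{\left(g \right)} = - \frac{3}{44}$ ($d{\left(g \right)} = \left(- \frac{1}{2}\right) \frac{3}{22} = - \frac{3}{44}$)
$\left(-131 + d{\left(l{\left(4 \right)} \right)}\right)^{2} = \left(-131 - \frac{3}{44}\right)^{2} = \left(- \frac{5767}{44}\right)^{2} = \frac{33258289}{1936}$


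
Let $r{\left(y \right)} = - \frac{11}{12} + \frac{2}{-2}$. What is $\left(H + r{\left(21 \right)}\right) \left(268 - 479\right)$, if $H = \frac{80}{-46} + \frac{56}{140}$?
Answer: $\frac{948023}{1380} \approx 686.97$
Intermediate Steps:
$H = - \frac{154}{115}$ ($H = 80 \left(- \frac{1}{46}\right) + 56 \cdot \frac{1}{140} = - \frac{40}{23} + \frac{2}{5} = - \frac{154}{115} \approx -1.3391$)
$r{\left(y \right)} = - \frac{23}{12}$ ($r{\left(y \right)} = \left(-11\right) \frac{1}{12} + 2 \left(- \frac{1}{2}\right) = - \frac{11}{12} - 1 = - \frac{23}{12}$)
$\left(H + r{\left(21 \right)}\right) \left(268 - 479\right) = \left(- \frac{154}{115} - \frac{23}{12}\right) \left(268 - 479\right) = \left(- \frac{4493}{1380}\right) \left(-211\right) = \frac{948023}{1380}$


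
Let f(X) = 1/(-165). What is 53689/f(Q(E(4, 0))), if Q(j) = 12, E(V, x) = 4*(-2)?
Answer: -8858685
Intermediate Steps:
E(V, x) = -8
f(X) = -1/165
53689/f(Q(E(4, 0))) = 53689/(-1/165) = 53689*(-165) = -8858685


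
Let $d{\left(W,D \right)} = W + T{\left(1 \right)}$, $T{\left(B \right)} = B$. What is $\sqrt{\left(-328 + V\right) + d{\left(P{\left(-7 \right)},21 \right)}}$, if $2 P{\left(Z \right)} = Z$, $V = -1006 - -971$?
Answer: $\frac{i \sqrt{1462}}{2} \approx 19.118 i$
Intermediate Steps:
$V = -35$ ($V = -1006 + 971 = -35$)
$P{\left(Z \right)} = \frac{Z}{2}$
$d{\left(W,D \right)} = 1 + W$ ($d{\left(W,D \right)} = W + 1 = 1 + W$)
$\sqrt{\left(-328 + V\right) + d{\left(P{\left(-7 \right)},21 \right)}} = \sqrt{\left(-328 - 35\right) + \left(1 + \frac{1}{2} \left(-7\right)\right)} = \sqrt{-363 + \left(1 - \frac{7}{2}\right)} = \sqrt{-363 - \frac{5}{2}} = \sqrt{- \frac{731}{2}} = \frac{i \sqrt{1462}}{2}$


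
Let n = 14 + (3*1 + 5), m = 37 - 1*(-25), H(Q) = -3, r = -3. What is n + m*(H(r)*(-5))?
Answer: 952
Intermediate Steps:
m = 62 (m = 37 + 25 = 62)
n = 22 (n = 14 + (3 + 5) = 14 + 8 = 22)
n + m*(H(r)*(-5)) = 22 + 62*(-3*(-5)) = 22 + 62*15 = 22 + 930 = 952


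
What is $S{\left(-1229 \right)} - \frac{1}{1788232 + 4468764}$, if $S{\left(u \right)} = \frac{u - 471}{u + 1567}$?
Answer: $- \frac{5318446769}{1057432324} \approx -5.0296$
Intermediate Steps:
$S{\left(u \right)} = \frac{-471 + u}{1567 + u}$
$S{\left(-1229 \right)} - \frac{1}{1788232 + 4468764} = \frac{-471 - 1229}{1567 - 1229} - \frac{1}{1788232 + 4468764} = \frac{1}{338} \left(-1700\right) - \frac{1}{6256996} = - \frac{850}{169} - \frac{1}{6256996} = - \frac{5318446769}{1057432324}$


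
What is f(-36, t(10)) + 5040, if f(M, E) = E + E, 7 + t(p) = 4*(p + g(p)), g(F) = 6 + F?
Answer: 5234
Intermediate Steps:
t(p) = 17 + 8*p (t(p) = -7 + 4*(p + (6 + p)) = -7 + 4*(6 + 2*p) = -7 + (24 + 8*p) = 17 + 8*p)
f(M, E) = 2*E
f(-36, t(10)) + 5040 = 2*(17 + 8*10) + 5040 = 2*(17 + 80) + 5040 = 2*97 + 5040 = 194 + 5040 = 5234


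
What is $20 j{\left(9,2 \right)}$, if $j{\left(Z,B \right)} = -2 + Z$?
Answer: $140$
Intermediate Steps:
$20 j{\left(9,2 \right)} = 20 \left(-2 + 9\right) = 20 \cdot 7 = 140$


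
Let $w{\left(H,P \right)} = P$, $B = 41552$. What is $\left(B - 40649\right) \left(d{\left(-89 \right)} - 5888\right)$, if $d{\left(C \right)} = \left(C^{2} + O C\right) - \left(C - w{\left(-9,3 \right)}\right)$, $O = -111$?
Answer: $10839612$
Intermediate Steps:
$d{\left(C \right)} = 3 + C^{2} - 112 C$ ($d{\left(C \right)} = \left(C^{2} - 111 C\right) - \left(-3 + C\right) = 3 + C^{2} - 112 C$)
$\left(B - 40649\right) \left(d{\left(-89 \right)} - 5888\right) = \left(41552 - 40649\right) \left(\left(3 + \left(-89\right)^{2} - -9968\right) - 5888\right) = 903 \left(\left(3 + 7921 + 9968\right) - 5888\right) = 903 \left(17892 - 5888\right) = 903 \cdot 12004 = 10839612$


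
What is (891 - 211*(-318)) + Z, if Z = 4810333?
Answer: 4878322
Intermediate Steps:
(891 - 211*(-318)) + Z = (891 - 211*(-318)) + 4810333 = (891 + 67098) + 4810333 = 67989 + 4810333 = 4878322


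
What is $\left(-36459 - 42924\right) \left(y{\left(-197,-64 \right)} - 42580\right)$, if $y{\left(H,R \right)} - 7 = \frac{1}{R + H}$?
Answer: $\frac{294022830394}{87} \approx 3.3796 \cdot 10^{9}$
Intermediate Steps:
$y{\left(H,R \right)} = 7 + \frac{1}{H + R}$ ($y{\left(H,R \right)} = 7 + \frac{1}{R + H} = 7 + \frac{1}{H + R}$)
$\left(-36459 - 42924\right) \left(y{\left(-197,-64 \right)} - 42580\right) = \left(-36459 - 42924\right) \left(\frac{1 + 7 \left(-197\right) + 7 \left(-64\right)}{-197 - 64} - 42580\right) = - 79383 \left(\frac{1 - 1379 - 448}{-261} - 42580\right) = - 79383 \left(\left(- \frac{1}{261}\right) \left(-1826\right) - 42580\right) = - 79383 \left(\frac{1826}{261} - 42580\right) = \left(-79383\right) \left(- \frac{11111554}{261}\right) = \frac{294022830394}{87}$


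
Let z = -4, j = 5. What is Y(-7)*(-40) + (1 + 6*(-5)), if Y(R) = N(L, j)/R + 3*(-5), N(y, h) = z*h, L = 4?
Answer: 3197/7 ≈ 456.71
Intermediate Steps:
N(y, h) = -4*h
Y(R) = -15 - 20/R (Y(R) = (-4*5)/R + 3*(-5) = -20/R - 15 = -15 - 20/R)
Y(-7)*(-40) + (1 + 6*(-5)) = (-15 - 20/(-7))*(-40) + (1 + 6*(-5)) = (-15 - 20*(-⅐))*(-40) + (1 - 30) = (-15 + 20/7)*(-40) - 29 = -85/7*(-40) - 29 = 3400/7 - 29 = 3197/7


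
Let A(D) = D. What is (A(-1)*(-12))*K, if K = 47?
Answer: 564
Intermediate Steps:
(A(-1)*(-12))*K = -1*(-12)*47 = 12*47 = 564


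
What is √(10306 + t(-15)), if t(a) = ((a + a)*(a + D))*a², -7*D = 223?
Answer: √16002994/7 ≈ 571.48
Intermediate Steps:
D = -223/7 (D = -⅐*223 = -223/7 ≈ -31.857)
t(a) = 2*a³*(-223/7 + a) (t(a) = ((a + a)*(a - 223/7))*a² = ((2*a)*(-223/7 + a))*a² = (2*a*(-223/7 + a))*a² = 2*a³*(-223/7 + a))
√(10306 + t(-15)) = √(10306 + (-15)³*(-446/7 + 2*(-15))) = √(10306 - 3375*(-446/7 - 30)) = √(10306 - 3375*(-656/7)) = √(10306 + 2214000/7) = √(2286142/7) = √16002994/7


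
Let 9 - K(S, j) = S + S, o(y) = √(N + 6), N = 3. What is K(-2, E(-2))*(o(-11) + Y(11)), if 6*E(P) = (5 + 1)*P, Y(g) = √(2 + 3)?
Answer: 39 + 13*√5 ≈ 68.069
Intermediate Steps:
Y(g) = √5
E(P) = P (E(P) = ((5 + 1)*P)/6 = (6*P)/6 = P)
o(y) = 3 (o(y) = √(3 + 6) = √9 = 3)
K(S, j) = 9 - 2*S (K(S, j) = 9 - (S + S) = 9 - 2*S)
K(-2, E(-2))*(o(-11) + Y(11)) = (9 - 2*(-2))*(3 + √5) = (9 + 4)*(3 + √5) = 13*(3 + √5) = 39 + 13*√5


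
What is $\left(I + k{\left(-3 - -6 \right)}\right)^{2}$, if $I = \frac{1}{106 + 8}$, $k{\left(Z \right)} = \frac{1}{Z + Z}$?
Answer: $\frac{100}{3249} \approx 0.030779$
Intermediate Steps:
$k{\left(Z \right)} = \frac{1}{2 Z}$
$I = \frac{1}{114} \approx 0.0087719$
$\left(I + k{\left(-3 - -6 \right)}\right)^{2} = \left(\frac{1}{114} + \frac{1}{2 \left(-3 - -6\right)}\right)^{2} = \left(\frac{1}{114} + \frac{1}{2 \left(-3 + 6\right)}\right)^{2} = \left(\frac{1}{114} + \frac{1}{2 \cdot 3}\right)^{2} = \left(\frac{1}{114} + \frac{1}{2} \cdot \frac{1}{3}\right)^{2} = \left(\frac{1}{114} + \frac{1}{6}\right)^{2} = \left(\frac{10}{57}\right)^{2} = \frac{100}{3249}$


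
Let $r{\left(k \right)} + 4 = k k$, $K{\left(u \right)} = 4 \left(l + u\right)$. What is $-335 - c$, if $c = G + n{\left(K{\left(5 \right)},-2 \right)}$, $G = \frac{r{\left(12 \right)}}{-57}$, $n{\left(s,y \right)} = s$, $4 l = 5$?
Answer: $- \frac{20380}{57} \approx -357.54$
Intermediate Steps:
$l = \frac{5}{4}$ ($l = \frac{1}{4} \cdot 5 = \frac{5}{4} \approx 1.25$)
$K{\left(u \right)} = 5 + 4 u$ ($K{\left(u \right)} = 4 \left(\frac{5}{4} + u\right) = 5 + 4 u$)
$r{\left(k \right)} = -4 + k^{2}$ ($r{\left(k \right)} = -4 + k k = -4 + k^{2}$)
$G = - \frac{140}{57}$ ($G = \frac{-4 + 12^{2}}{-57} = \left(-4 + 144\right) \left(- \frac{1}{57}\right) = 140 \left(- \frac{1}{57}\right) = - \frac{140}{57} \approx -2.4561$)
$c = \frac{1285}{57}$ ($c = - \frac{140}{57} + \left(5 + 4 \cdot 5\right) = - \frac{140}{57} + \left(5 + 20\right) = - \frac{140}{57} + 25 = \frac{1285}{57} \approx 22.544$)
$-335 - c = -335 - \frac{1285}{57} = - \frac{20380}{57}$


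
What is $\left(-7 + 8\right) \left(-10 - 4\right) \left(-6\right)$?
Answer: $84$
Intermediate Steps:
$\left(-7 + 8\right) \left(-10 - 4\right) \left(-6\right) = 1 \left(-10 - 4\right) \left(-6\right) = 1 \left(-14\right) \left(-6\right) = \left(-14\right) \left(-6\right) = 84$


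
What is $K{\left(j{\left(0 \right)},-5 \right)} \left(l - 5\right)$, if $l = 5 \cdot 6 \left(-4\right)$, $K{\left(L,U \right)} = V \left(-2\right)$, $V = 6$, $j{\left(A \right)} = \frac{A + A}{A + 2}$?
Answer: $1500$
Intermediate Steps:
$j{\left(A \right)} = \frac{2 A}{2 + A}$
$K{\left(L,U \right)} = -12$ ($K{\left(L,U \right)} = 6 \left(-2\right) = -12$)
$l = -120$ ($l = 30 \left(-4\right) = -120$)
$K{\left(j{\left(0 \right)},-5 \right)} \left(l - 5\right) = - 12 \left(-120 - 5\right) = \left(-12\right) \left(-125\right) = 1500$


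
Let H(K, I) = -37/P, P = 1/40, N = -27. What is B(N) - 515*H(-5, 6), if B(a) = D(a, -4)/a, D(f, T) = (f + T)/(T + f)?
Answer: 20579399/27 ≈ 7.6220e+5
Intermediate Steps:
D(f, T) = 1 (D(f, T) = (T + f)/(T + f) = 1)
P = 1/40 ≈ 0.025000
H(K, I) = -1480 (H(K, I) = -37/1/40 = -37*40 = -1480)
B(a) = 1/a
B(N) - 515*H(-5, 6) = 1/(-27) - 515*(-1480) = -1/27 + 762200 = 20579399/27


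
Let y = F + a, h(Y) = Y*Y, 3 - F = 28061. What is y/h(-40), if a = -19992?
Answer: -961/32 ≈ -30.031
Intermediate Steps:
F = -28058 (F = 3 - 1*28061 = 3 - 28061 = -28058)
h(Y) = Y**2
y = -48050 (y = -28058 - 19992 = -48050)
y/h(-40) = -48050/((-40)**2) = -48050/1600 = -48050*1/1600 = -961/32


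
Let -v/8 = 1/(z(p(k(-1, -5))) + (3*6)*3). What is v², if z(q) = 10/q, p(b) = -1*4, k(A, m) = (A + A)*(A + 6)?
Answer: 256/10609 ≈ 0.024130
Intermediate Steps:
k(A, m) = 2*A*(6 + A) (k(A, m) = (2*A)*(6 + A) = 2*A*(6 + A))
p(b) = -4
v = -16/103 (v = -8/(10/(-4) + (3*6)*3) = -8/(10*(-¼) + 18*3) = -8/(-5/2 + 54) = -8/103/2 = -8*2/103 = -16/103 ≈ -0.15534)
v² = (-16/103)² = 256/10609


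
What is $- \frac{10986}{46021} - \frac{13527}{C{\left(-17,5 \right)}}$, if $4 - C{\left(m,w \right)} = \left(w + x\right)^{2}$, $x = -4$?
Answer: $- \frac{207519675}{46021} \approx -4509.2$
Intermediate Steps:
$C{\left(m,w \right)} = 4 - \left(-4 + w\right)^{2}$ ($C{\left(m,w \right)} = 4 - \left(w - 4\right)^{2} = 4 - \left(-4 + w\right)^{2}$)
$- \frac{10986}{46021} - \frac{13527}{C{\left(-17,5 \right)}} = - \frac{10986}{46021} - \frac{13527}{4 - \left(-4 + 5\right)^{2}} = \left(-10986\right) \frac{1}{46021} - \frac{13527}{4 - 1^{2}} = - \frac{10986}{46021} - \frac{13527}{4 - 1} = - \frac{10986}{46021} - \frac{13527}{3} = - \frac{10986}{46021} - 4509 = - \frac{207519675}{46021}$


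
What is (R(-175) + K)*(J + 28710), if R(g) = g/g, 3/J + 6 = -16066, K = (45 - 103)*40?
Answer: -1070049484323/16072 ≈ -6.6578e+7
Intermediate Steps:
K = -2320 (K = -58*40 = -2320)
J = -3/16072 (J = 3/(-6 - 16066) = 3/(-16072) = 3*(-1/16072) = -3/16072 ≈ -0.00018666)
R(g) = 1
(R(-175) + K)*(J + 28710) = (1 - 2320)*(-3/16072 + 28710) = -2319*461427117/16072 = -1070049484323/16072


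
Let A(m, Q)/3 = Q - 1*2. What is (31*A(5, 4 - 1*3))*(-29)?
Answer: 2697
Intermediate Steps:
A(m, Q) = -6 + 3*Q (A(m, Q) = 3*(Q - 1*2) = 3*(Q - 2) = 3*(-2 + Q) = -6 + 3*Q)
(31*A(5, 4 - 1*3))*(-29) = (31*(-6 + 3*(4 - 1*3)))*(-29) = (31*(-6 + 3*(4 - 3)))*(-29) = (31*(-6 + 3*1))*(-29) = (31*(-6 + 3))*(-29) = (31*(-3))*(-29) = -93*(-29) = 2697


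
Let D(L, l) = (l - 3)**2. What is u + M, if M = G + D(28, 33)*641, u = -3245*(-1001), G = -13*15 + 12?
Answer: 3824962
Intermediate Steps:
D(L, l) = (-3 + l)**2
G = -183 (G = -195 + 12 = -183)
u = 3248245
M = 576717 (M = -183 + (-3 + 33)**2*641 = -183 + 30**2*641 = -183 + 900*641 = -183 + 576900 = 576717)
u + M = 3248245 + 576717 = 3824962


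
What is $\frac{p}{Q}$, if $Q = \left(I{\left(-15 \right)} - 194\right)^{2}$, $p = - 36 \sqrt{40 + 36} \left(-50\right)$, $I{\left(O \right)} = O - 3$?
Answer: $\frac{225 \sqrt{19}}{2809} \approx 0.34915$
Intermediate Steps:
$I{\left(O \right)} = -3 + O$ ($I{\left(O \right)} = O - 3 = -3 + O$)
$p = 3600 \sqrt{19}$ ($p = - 36 \sqrt{76} \left(-50\right) = - 36 \cdot 2 \sqrt{19} \left(-50\right) = - 72 \sqrt{19} \left(-50\right) = 3600 \sqrt{19} \approx 15692.0$)
$Q = 44944$ ($Q = \left(\left(-3 - 15\right) - 194\right)^{2} = \left(-18 - 194\right)^{2} = \left(-212\right)^{2} = 44944$)
$\frac{p}{Q} = \frac{3600 \sqrt{19}}{44944} = 3600 \sqrt{19} \cdot \frac{1}{44944} = \frac{225 \sqrt{19}}{2809}$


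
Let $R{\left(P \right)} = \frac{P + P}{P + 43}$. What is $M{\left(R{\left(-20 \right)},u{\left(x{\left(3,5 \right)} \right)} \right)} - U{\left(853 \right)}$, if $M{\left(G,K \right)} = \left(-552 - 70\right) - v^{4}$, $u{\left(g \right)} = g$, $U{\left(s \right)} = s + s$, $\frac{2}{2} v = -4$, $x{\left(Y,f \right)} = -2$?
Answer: $-2584$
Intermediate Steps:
$v = -4$
$U{\left(s \right)} = 2 s$
$R{\left(P \right)} = \frac{2 P}{43 + P}$
$M{\left(G,K \right)} = -878$ ($M{\left(G,K \right)} = \left(-552 - 70\right) - \left(-4\right)^{4} = \left(-552 - 70\right) - 256 = -622 - 256 = -878$)
$M{\left(R{\left(-20 \right)},u{\left(x{\left(3,5 \right)} \right)} \right)} - U{\left(853 \right)} = -878 - 2 \cdot 853 = -878 - 1706 = -2584$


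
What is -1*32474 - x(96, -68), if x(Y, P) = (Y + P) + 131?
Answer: -32633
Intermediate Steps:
x(Y, P) = 131 + P + Y (x(Y, P) = (P + Y) + 131 = 131 + P + Y)
-1*32474 - x(96, -68) = -1*32474 - (131 - 68 + 96) = -32474 - 1*159 = -32474 - 159 = -32633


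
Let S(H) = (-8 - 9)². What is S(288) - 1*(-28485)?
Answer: 28774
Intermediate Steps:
S(H) = 289 (S(H) = (-17)² = 289)
S(288) - 1*(-28485) = 289 - 1*(-28485) = 289 + 28485 = 28774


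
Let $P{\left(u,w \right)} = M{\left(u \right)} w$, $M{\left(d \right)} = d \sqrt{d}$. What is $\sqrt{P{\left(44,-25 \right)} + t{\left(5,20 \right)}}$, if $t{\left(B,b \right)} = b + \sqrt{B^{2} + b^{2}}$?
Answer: $\sqrt{20 - 2200 \sqrt{11} + 5 \sqrt{17}} \approx 85.182 i$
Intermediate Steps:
$M{\left(d \right)} = d^{\frac{3}{2}}$
$P{\left(u,w \right)} = w u^{\frac{3}{2}}$ ($P{\left(u,w \right)} = u^{\frac{3}{2}} w = w u^{\frac{3}{2}}$)
$\sqrt{P{\left(44,-25 \right)} + t{\left(5,20 \right)}} = \sqrt{- 25 \cdot 44^{\frac{3}{2}} + \left(20 + \sqrt{5^{2} + 20^{2}}\right)} = \sqrt{- 25 \cdot 88 \sqrt{11} + \left(20 + \sqrt{25 + 400}\right)} = \sqrt{- 2200 \sqrt{11} + \left(20 + \sqrt{425}\right)} = \sqrt{- 2200 \sqrt{11} + \left(20 + 5 \sqrt{17}\right)} = \sqrt{20 - 2200 \sqrt{11} + 5 \sqrt{17}}$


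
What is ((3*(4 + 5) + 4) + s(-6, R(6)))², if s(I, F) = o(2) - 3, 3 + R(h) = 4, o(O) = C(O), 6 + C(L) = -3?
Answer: 361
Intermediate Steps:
C(L) = -9 (C(L) = -6 - 3 = -9)
o(O) = -9
R(h) = 1 (R(h) = -3 + 4 = 1)
s(I, F) = -12 (s(I, F) = -9 - 3 = -12)
((3*(4 + 5) + 4) + s(-6, R(6)))² = ((3*(4 + 5) + 4) - 12)² = ((3*9 + 4) - 12)² = ((27 + 4) - 12)² = (31 - 12)² = 19² = 361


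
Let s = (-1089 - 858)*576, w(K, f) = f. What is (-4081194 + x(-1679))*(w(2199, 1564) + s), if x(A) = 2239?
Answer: 4568054336140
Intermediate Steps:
s = -1121472 (s = -1947*576 = -1121472)
(-4081194 + x(-1679))*(w(2199, 1564) + s) = (-4081194 + 2239)*(1564 - 1121472) = -4078955*(-1119908) = 4568054336140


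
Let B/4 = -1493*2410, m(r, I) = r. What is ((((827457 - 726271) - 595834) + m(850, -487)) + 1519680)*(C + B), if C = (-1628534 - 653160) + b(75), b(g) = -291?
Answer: -17106074538410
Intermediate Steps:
C = -2281985 (C = (-1628534 - 653160) - 291 = -2281694 - 291 = -2281985)
B = -14392520 (B = 4*(-1493*2410) = 4*(-3598130) = -14392520)
((((827457 - 726271) - 595834) + m(850, -487)) + 1519680)*(C + B) = ((((827457 - 726271) - 595834) + 850) + 1519680)*(-2281985 - 14392520) = (((101186 - 595834) + 850) + 1519680)*(-16674505) = ((-494648 + 850) + 1519680)*(-16674505) = (-493798 + 1519680)*(-16674505) = 1025882*(-16674505) = -17106074538410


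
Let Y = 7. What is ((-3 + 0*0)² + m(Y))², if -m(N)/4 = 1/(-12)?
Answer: 784/9 ≈ 87.111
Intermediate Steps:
m(N) = ⅓ (m(N) = -4/(-12) = -4*(-1/12) = ⅓)
((-3 + 0*0)² + m(Y))² = ((-3 + 0*0)² + ⅓)² = ((-3 + 0)² + ⅓)² = ((-3)² + ⅓)² = (9 + ⅓)² = (28/3)² = 784/9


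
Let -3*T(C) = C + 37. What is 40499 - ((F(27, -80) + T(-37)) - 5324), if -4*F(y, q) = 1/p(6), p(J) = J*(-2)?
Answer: 2199503/48 ≈ 45823.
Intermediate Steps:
p(J) = -2*J
F(y, q) = 1/48 (F(y, q) = -1/(4*((-2*6))) = -¼/(-12) = -¼*(-1/12) = 1/48)
T(C) = -37/3 - C/3 (T(C) = -(C + 37)/3 = -(37 + C)/3 = -37/3 - C/3)
40499 - ((F(27, -80) + T(-37)) - 5324) = 40499 - ((1/48 + (-37/3 - ⅓*(-37))) - 5324) = 40499 - ((1/48 + (-37/3 + 37/3)) - 5324) = 40499 - ((1/48 + 0) - 5324) = 40499 - (1/48 - 5324) = 40499 - 1*(-255551/48) = 40499 + 255551/48 = 2199503/48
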